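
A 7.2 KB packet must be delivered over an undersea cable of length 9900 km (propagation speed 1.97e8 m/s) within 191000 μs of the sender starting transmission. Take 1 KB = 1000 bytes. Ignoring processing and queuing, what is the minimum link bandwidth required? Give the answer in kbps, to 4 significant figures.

L = 57600 bits.
Propagation delay = 9900000 / 197000000 = 50253.8 μs.
Transmission budget = 191000 − 50253.8 = 140746 μs.
R ≥ L / t_tx = 57600 bits / 0.140746 s = 409.2 kbps.

409.2 kbps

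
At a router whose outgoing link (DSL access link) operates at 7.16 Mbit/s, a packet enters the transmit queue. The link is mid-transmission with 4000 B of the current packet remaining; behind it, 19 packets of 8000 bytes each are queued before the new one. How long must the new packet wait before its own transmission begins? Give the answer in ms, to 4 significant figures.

174.3 ms

Each queued packet: L/R = 64000/7160000 = 8.93855 ms.
19 queued → 169.832 ms.
Plus remaining 32000 bits of current packet: 4.46927 ms.
Queuing delay = 174.3 ms.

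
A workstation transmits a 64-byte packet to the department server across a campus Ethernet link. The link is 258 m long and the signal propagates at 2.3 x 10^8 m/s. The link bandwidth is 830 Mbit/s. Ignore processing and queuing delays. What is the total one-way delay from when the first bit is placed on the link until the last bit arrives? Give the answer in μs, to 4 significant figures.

1.739 μs

L = 64 × 8 = 512 bits.
Transmission delay = L/R = 512 / 830000000 = 0.616867 μs.
Propagation delay = d/s = 258 m / 2.3e+08 m/s = 1.12174 μs.
Total = 1.739 μs.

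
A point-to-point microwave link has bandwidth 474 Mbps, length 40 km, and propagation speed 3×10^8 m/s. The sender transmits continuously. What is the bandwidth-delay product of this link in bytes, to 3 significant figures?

Propagation delay = 40000 / 300000000 = 0.000133333 s.
BDP = R × t_prop = 474000000 × 0.000133333 = 63200 bits.
In bytes: 63200/8 = 7900 bytes.

7900 bytes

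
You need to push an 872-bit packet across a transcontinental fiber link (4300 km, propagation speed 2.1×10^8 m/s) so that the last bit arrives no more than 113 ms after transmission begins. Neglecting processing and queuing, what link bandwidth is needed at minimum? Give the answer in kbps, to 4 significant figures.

Propagation delay = 4300000 / 210000000 = 20.4762 ms.
Transmission budget = 113 − 20.4762 = 92.5238 ms.
R ≥ L / t_tx = 872 bits / 0.0925238 s = 9.425 kbps.

9.425 kbps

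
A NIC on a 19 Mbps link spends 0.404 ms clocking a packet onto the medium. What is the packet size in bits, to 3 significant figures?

7680 bits

L = R × t_tx = 19000000 b/s × 0.000404 s = 7676 bits.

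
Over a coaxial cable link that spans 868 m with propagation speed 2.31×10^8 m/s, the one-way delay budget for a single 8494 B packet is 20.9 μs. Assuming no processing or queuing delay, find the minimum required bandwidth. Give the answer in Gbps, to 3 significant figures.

3.96 Gbps

L = 67952 bits.
Propagation delay = 868 / 231000000 = 3.75758 μs.
Transmission budget = 20.9 − 3.75758 = 17.1424 μs.
R ≥ L / t_tx = 67952 bits / 1.71424e-05 s = 3.96 Gbps.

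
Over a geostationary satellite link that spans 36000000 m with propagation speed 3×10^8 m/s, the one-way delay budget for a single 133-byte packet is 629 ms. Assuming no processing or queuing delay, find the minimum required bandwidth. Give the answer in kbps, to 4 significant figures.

2.090 kbps

L = 1064 bits.
Propagation delay = 36000000 / 300000000 = 120 ms.
Transmission budget = 629 − 120 = 509 ms.
R ≥ L / t_tx = 1064 bits / 0.509 s = 2.090 kbps.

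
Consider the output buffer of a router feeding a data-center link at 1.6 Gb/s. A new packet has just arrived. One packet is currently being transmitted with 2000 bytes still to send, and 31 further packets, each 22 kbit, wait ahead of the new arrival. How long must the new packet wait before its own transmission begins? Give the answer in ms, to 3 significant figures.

Each queued packet: L/R = 22000/1600000000 = 0.01375 ms.
31 queued → 0.42625 ms.
Plus remaining 16000 bits of current packet: 0.01 ms.
Queuing delay = 0.436 ms.

0.436 ms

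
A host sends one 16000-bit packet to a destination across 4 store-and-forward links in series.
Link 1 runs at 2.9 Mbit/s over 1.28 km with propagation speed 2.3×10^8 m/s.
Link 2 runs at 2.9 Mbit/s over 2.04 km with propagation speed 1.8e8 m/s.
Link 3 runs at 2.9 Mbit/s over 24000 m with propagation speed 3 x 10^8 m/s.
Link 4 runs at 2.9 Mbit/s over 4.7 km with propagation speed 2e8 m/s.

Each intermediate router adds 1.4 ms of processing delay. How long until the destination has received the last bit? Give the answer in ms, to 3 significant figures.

26.4 ms

Transmission delay per hop = L/R = 16000/2900000 = 5.51724 ms; 4 hops → 22.069 ms.
Propagation delays (d/s per hop): 0.00556522, 0.0113333, 0.08, 0.0235 ms; sum = 0.120399 ms.
Processing at 3 router(s): 3 × 1.4 ms = 4.2 ms.
End-to-end = 26.4 ms.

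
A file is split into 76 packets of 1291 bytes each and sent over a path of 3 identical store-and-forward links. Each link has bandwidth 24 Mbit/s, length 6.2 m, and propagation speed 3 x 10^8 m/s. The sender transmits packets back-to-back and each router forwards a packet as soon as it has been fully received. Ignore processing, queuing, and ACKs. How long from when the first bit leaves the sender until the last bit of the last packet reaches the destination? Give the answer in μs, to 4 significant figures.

Per-hop transmission t_tx = L/R = 10328/24000000 = 430.333 μs.
Per-hop propagation t_prop = 6.2/300000000 = 0.0206667 μs.
Pipeline fill: first packet needs 3·t_tx to clear all hops; remaining 75 packets each add one t_tx.
Total = (3+76-1)·t_tx + 3·t_prop = 78·430.333 + 3·0.0206667 = 33570 μs.

33570 μs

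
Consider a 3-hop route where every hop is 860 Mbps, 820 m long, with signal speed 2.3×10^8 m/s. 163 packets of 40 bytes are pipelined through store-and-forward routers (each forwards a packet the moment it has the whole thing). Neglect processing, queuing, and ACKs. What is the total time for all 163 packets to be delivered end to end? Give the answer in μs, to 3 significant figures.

Per-hop transmission t_tx = L/R = 320/860000000 = 0.372093 μs.
Per-hop propagation t_prop = 820/2.3e+08 = 3.56522 μs.
Pipeline fill: first packet needs 3·t_tx to clear all hops; remaining 162 packets each add one t_tx.
Total = (3+163-1)·t_tx + 3·t_prop = 165·0.372093 + 3·3.56522 = 72.1 μs.

72.1 μs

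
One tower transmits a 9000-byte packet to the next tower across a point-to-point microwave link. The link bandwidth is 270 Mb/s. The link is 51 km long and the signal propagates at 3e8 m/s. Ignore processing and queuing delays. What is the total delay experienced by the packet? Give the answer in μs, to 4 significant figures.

L = 9000 × 8 = 72000 bits.
Transmission delay = L/R = 72000 / 270000000 = 266.667 μs.
Propagation delay = d/s = 51000 m / 300000000 m/s = 170 μs.
Total = 436.7 μs.

436.7 μs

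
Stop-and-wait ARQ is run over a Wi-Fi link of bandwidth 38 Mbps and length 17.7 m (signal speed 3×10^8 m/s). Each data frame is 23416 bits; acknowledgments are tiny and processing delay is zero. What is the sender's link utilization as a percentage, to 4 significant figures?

99.98 %

t_tx = L/R = 23416/38000000 = 0.000616211 s.
t_prop = 17.7/300000000 = 5.9e-08 s; RTT = 1.18e-07 s.
Cycle = t_tx + RTT = 0.000616329 s.
Utilization = t_tx / cycle = 0.000616211/0.000616329 = 99.98 %.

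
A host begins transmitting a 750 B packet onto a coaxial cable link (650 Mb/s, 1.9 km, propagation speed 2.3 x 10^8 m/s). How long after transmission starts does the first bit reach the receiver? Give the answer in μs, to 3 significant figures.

8.26 μs

First bit experiences only propagation delay: d/s = 1900/2.3e+08 = 8.26 μs.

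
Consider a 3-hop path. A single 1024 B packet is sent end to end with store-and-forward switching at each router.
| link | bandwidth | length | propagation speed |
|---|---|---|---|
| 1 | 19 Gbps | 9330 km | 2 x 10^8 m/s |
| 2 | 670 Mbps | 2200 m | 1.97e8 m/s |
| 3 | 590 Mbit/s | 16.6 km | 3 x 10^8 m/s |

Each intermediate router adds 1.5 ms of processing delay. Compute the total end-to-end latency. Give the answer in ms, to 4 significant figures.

49.74 ms

L = 1024 × 8 = 8192 bits.
Transmission delays (L/R per hop): 0.000431158, 0.0122269, 0.0138847 ms; sum = 0.0265428 ms.
Propagation delays (d/s per hop): 46.65, 0.0111675, 0.0553333 ms; sum = 46.7165 ms.
Processing at 2 router(s): 2 × 1.5 ms = 3 ms.
End-to-end = 49.74 ms.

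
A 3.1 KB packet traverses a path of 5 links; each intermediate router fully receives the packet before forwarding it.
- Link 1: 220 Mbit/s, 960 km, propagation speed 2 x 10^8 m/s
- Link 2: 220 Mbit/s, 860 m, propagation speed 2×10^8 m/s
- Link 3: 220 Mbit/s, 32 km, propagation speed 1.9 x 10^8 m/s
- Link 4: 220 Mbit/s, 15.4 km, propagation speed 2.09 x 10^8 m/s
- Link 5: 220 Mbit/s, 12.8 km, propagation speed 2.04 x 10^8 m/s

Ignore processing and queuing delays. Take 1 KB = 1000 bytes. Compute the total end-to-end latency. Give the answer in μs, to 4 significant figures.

5673 μs

L = 24800 bits.
Transmission delay per hop = L/R = 24800/220000000 = 112.727 μs; 5 hops → 563.636 μs.
Propagation delays (d/s per hop): 4800, 4.3, 168.421, 73.6842, 62.7451 μs; sum = 5109.15 μs.
End-to-end = 5673 μs.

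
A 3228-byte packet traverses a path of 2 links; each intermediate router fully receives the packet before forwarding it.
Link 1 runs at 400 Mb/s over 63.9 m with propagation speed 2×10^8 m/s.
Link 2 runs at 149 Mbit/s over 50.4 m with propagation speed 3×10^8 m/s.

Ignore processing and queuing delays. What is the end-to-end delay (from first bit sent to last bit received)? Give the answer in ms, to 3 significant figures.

L = 3228 × 8 = 25824 bits.
Transmission delays (L/R per hop): 0.06456, 0.173315 ms; sum = 0.237875 ms.
Propagation delays (d/s per hop): 0.0003195, 0.000168 ms; sum = 0.0004875 ms.
End-to-end = 0.238 ms.

0.238 ms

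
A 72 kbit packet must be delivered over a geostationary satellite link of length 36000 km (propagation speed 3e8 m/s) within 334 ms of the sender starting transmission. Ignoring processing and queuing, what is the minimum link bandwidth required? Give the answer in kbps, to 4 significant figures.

336.4 kbps

Propagation delay = 36000000 / 300000000 = 120 ms.
Transmission budget = 334 − 120 = 214 ms.
R ≥ L / t_tx = 72000 bits / 0.214 s = 336.4 kbps.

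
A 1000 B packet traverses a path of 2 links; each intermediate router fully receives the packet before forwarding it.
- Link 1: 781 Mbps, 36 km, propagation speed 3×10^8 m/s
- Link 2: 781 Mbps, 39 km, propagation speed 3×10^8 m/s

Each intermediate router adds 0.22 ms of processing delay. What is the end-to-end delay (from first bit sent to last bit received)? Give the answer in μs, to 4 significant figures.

490.5 μs

L = 1000 × 8 = 8000 bits.
Transmission delay per hop = L/R = 8000/781000000 = 10.2433 μs; 2 hops → 20.4866 μs.
Propagation delays (d/s per hop): 120, 130 μs; sum = 250 μs.
Processing at 1 router(s): 1 × 0.22 ms = 220 μs.
End-to-end = 490.5 μs.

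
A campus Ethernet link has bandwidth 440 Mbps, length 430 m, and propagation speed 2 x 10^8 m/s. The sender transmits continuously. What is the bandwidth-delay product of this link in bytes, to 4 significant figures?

118.3 bytes

Propagation delay = 430 / 200000000 = 2.15e-06 s.
BDP = R × t_prop = 440000000 × 2.15e-06 = 946 bits.
In bytes: 946/8 = 118.3 bytes.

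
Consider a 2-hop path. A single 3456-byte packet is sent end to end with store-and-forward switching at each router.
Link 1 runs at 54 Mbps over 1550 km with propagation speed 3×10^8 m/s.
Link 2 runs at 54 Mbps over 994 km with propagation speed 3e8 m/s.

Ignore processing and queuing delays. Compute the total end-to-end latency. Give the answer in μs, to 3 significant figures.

L = 3456 × 8 = 27648 bits.
Transmission delay per hop = L/R = 27648/54000000 = 512 μs; 2 hops → 1024 μs.
Propagation delays (d/s per hop): 5166.67, 3313.33 μs; sum = 8480 μs.
End-to-end = 9500 μs.

9500 μs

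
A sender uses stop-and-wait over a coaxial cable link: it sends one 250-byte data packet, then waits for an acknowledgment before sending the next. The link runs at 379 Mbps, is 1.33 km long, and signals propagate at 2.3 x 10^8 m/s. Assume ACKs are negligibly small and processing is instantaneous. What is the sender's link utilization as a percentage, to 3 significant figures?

t_tx = L/R = 2000/379000000 = 5.27704e-06 s.
t_prop = 1330/2.3e+08 = 5.78261e-06 s; RTT = 1.15652e-05 s.
Cycle = t_tx + RTT = 1.68423e-05 s.
Utilization = t_tx / cycle = 5.27704e-06/1.68423e-05 = 31.3 %.

31.3 %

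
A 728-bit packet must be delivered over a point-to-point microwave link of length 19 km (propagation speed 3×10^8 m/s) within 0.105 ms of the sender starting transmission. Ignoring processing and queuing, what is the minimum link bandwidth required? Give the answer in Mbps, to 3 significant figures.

17.5 Mbps

Propagation delay = 19000 / 300000000 = 0.0633333 ms.
Transmission budget = 0.105 − 0.0633333 = 0.0416667 ms.
R ≥ L / t_tx = 728 bits / 4.16667e-05 s = 17.5 Mbps.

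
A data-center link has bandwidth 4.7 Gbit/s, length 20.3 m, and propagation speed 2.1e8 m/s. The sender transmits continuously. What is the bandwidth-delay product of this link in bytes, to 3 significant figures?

Propagation delay = 20.3 / 210000000 = 9.66667e-08 s.
BDP = R × t_prop = 4700000000 × 9.66667e-08 = 454.333 bits.
In bytes: 454.333/8 = 56.8 bytes.

56.8 bytes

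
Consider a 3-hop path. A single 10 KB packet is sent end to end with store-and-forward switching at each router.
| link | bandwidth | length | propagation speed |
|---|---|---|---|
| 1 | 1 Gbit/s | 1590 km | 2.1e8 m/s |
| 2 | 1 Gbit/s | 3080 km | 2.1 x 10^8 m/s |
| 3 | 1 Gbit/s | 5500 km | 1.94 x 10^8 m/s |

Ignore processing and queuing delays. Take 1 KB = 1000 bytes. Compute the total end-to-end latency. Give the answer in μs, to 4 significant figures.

L = 80000 bits.
Transmission delay per hop = L/R = 80000/1000000000 = 80 μs; 3 hops → 240 μs.
Propagation delays (d/s per hop): 7571.43, 14666.7, 28350.5 μs; sum = 50588.6 μs.
End-to-end = 50830 μs.

50830 μs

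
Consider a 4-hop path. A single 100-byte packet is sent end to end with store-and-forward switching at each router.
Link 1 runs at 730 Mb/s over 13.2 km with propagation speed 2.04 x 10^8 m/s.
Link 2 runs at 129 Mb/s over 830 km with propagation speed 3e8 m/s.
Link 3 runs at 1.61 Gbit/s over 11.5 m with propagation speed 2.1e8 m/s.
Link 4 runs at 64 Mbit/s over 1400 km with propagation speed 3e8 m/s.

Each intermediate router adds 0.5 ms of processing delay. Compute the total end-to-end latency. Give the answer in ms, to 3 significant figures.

L = 100 × 8 = 800 bits.
Transmission delays (L/R per hop): 0.00109589, 0.00620155, 0.000496894, 0.0125 ms; sum = 0.0202943 ms.
Propagation delays (d/s per hop): 0.0647059, 2.76667, 5.47619e-05, 4.66667 ms; sum = 7.49809 ms.
Processing at 3 router(s): 3 × 0.5 ms = 1.5 ms.
End-to-end = 9.02 ms.

9.02 ms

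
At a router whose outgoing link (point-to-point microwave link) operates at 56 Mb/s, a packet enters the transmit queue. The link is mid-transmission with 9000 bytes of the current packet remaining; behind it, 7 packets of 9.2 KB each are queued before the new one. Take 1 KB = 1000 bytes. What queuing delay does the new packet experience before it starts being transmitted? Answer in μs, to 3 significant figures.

Each queued packet: L/R = 73600/56000000 = 1314.29 μs.
7 queued → 9200 μs.
Plus remaining 72000 bits of current packet: 1285.71 μs.
Queuing delay = 10500 μs.

10500 μs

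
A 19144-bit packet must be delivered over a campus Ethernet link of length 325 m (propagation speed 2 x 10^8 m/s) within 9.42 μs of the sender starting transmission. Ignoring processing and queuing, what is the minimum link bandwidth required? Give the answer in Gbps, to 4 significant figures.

2.456 Gbps

Propagation delay = 325 / 200000000 = 1.625 μs.
Transmission budget = 9.42 − 1.625 = 7.795 μs.
R ≥ L / t_tx = 19144 bits / 7.795e-06 s = 2.456 Gbps.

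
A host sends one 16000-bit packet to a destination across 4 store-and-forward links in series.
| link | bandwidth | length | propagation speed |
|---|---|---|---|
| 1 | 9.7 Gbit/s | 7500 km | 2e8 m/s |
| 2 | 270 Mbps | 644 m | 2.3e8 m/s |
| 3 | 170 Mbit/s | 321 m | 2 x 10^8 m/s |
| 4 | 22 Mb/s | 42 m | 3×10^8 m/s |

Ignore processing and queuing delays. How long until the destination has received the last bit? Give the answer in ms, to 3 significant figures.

Transmission delays (L/R per hop): 0.00164948, 0.0592593, 0.0941176, 0.727273 ms; sum = 0.882299 ms.
Propagation delays (d/s per hop): 37.5, 0.0028, 0.001605, 0.00014 ms; sum = 37.5045 ms.
End-to-end = 38.4 ms.

38.4 ms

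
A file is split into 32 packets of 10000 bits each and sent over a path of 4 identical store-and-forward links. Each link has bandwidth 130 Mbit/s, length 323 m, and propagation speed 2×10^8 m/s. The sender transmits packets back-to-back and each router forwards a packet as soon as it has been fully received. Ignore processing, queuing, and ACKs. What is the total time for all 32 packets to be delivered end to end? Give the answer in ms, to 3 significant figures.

Per-hop transmission t_tx = L/R = 10000/130000000 = 0.0769231 ms.
Per-hop propagation t_prop = 323/200000000 = 0.001615 ms.
Pipeline fill: first packet needs 4·t_tx to clear all hops; remaining 31 packets each add one t_tx.
Total = (4+32-1)·t_tx + 4·t_prop = 35·0.0769231 + 4·0.001615 = 2.70 ms.

2.70 ms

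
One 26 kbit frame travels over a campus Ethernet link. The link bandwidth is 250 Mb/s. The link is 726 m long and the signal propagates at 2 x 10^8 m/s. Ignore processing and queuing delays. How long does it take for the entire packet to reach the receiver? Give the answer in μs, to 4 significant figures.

L = 26000 bits.
Transmission delay = L/R = 26000 / 250000000 = 104 μs.
Propagation delay = d/s = 726 m / 200000000 m/s = 3.63 μs.
Total = 107.6 μs.

107.6 μs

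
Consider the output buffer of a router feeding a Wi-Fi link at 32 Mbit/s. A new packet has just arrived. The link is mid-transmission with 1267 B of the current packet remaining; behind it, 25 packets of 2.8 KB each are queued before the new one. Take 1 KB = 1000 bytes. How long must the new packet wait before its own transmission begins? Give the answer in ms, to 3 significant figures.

Each queued packet: L/R = 22400/32000000 = 0.7 ms.
25 queued → 17.5 ms.
Plus remaining 10136 bits of current packet: 0.31675 ms.
Queuing delay = 17.8 ms.

17.8 ms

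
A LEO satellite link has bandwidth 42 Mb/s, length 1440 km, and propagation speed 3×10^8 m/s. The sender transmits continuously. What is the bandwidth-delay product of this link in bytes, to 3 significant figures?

25200 bytes

Propagation delay = 1440000 / 300000000 = 0.0048 s.
BDP = R × t_prop = 42000000 × 0.0048 = 201600 bits.
In bytes: 201600/8 = 25200 bytes.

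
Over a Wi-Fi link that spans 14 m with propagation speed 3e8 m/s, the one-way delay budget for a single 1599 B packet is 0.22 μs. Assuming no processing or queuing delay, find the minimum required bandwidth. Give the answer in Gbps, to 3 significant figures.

L = 12792 bits.
Propagation delay = 14 / 300000000 = 0.0466667 μs.
Transmission budget = 0.22 − 0.0466667 = 0.173333 μs.
R ≥ L / t_tx = 12792 bits / 1.73333e-07 s = 73.8 Gbps.

73.8 Gbps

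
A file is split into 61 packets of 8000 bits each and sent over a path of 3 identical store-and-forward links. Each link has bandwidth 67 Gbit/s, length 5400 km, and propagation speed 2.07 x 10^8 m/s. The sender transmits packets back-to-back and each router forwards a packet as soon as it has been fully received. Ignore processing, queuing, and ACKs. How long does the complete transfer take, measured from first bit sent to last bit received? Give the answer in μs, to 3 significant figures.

78300 μs

Per-hop transmission t_tx = L/R = 8000/67000000000 = 0.119403 μs.
Per-hop propagation t_prop = 5400000/2.07e+08 = 26087 μs.
Pipeline fill: first packet needs 3·t_tx to clear all hops; remaining 60 packets each add one t_tx.
Total = (3+61-1)·t_tx + 3·t_prop = 63·0.119403 + 3·26087 = 78300 μs.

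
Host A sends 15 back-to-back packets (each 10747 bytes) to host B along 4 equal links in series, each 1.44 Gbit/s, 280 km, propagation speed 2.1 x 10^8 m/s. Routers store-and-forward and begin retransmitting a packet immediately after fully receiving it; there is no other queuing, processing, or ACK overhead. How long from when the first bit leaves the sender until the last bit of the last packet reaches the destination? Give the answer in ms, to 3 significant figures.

6.41 ms

Per-hop transmission t_tx = L/R = 85976/1440000000 = 0.0597056 ms.
Per-hop propagation t_prop = 280000/210000000 = 1.33333 ms.
Pipeline fill: first packet needs 4·t_tx to clear all hops; remaining 14 packets each add one t_tx.
Total = (4+15-1)·t_tx + 4·t_prop = 18·0.0597056 + 4·1.33333 = 6.41 ms.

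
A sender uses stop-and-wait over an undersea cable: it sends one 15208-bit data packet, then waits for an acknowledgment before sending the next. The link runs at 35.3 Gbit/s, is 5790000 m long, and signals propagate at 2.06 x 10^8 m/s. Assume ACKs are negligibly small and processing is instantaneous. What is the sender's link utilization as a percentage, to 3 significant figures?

t_tx = L/R = 15208/35300000000 = 4.30822e-07 s.
t_prop = 5790000/206000000 = 0.0281068 s; RTT = 0.0562136 s.
Cycle = t_tx + RTT = 0.056214 s.
Utilization = t_tx / cycle = 4.30822e-07/0.056214 = 0.000766 %.

0.000766 %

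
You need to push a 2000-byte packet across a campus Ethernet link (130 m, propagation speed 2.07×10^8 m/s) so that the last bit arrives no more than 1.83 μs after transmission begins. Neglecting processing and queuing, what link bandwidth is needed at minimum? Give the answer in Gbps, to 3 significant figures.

13.3 Gbps

L = 16000 bits.
Propagation delay = 130 / 2.07e+08 = 0.628019 μs.
Transmission budget = 1.83 − 0.628019 = 1.20198 μs.
R ≥ L / t_tx = 16000 bits / 1.20198e-06 s = 13.3 Gbps.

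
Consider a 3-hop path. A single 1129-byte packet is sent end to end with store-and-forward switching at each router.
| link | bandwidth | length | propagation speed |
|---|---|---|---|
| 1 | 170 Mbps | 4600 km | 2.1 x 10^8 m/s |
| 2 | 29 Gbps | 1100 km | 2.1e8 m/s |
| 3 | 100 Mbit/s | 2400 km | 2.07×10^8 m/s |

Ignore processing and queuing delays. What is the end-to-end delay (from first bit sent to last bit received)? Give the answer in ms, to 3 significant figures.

38.9 ms

L = 1129 × 8 = 9032 bits.
Transmission delays (L/R per hop): 0.0531294, 0.000311448, 0.09032 ms; sum = 0.143761 ms.
Propagation delays (d/s per hop): 21.9048, 5.2381, 11.5942 ms; sum = 38.7371 ms.
End-to-end = 38.9 ms.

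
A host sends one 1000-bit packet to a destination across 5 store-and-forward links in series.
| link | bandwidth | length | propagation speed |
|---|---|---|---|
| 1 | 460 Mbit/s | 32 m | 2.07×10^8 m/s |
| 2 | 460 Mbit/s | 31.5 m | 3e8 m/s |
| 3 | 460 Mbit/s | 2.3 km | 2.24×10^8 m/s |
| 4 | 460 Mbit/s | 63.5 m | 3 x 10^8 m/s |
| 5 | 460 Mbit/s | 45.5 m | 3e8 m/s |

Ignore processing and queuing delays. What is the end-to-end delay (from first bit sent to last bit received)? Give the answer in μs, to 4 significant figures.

21.76 μs

Transmission delay per hop = L/R = 1000/460000000 = 2.17391 μs; 5 hops → 10.8696 μs.
Propagation delays (d/s per hop): 0.154589, 0.105, 10.2679, 0.211667, 0.151667 μs; sum = 10.8908 μs.
End-to-end = 21.76 μs.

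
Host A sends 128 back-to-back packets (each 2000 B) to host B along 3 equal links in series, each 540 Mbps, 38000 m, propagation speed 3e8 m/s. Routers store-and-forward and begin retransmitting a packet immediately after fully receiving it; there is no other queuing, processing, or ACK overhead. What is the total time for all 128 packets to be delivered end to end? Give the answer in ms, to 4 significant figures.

Per-hop transmission t_tx = L/R = 16000/540000000 = 0.0296296 ms.
Per-hop propagation t_prop = 38000/300000000 = 0.126667 ms.
Pipeline fill: first packet needs 3·t_tx to clear all hops; remaining 127 packets each add one t_tx.
Total = (3+128-1)·t_tx + 3·t_prop = 130·0.0296296 + 3·0.126667 = 4.232 ms.

4.232 ms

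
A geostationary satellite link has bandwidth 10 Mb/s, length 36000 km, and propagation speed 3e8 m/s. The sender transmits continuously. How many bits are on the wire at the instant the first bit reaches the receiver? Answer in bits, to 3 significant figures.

1200000 bits

Propagation delay = 36000000 / 300000000 = 0.12 s.
BDP = R × t_prop = 10000000 × 0.12 = 1200000 bits.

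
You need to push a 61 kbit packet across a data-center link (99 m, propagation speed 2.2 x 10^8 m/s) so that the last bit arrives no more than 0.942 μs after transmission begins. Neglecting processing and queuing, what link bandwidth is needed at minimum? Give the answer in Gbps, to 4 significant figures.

Propagation delay = 99 / 2.2e+08 = 0.45 μs.
Transmission budget = 0.942 − 0.45 = 0.492 μs.
R ≥ L / t_tx = 61000 bits / 4.92e-07 s = 124.0 Gbps.

124.0 Gbps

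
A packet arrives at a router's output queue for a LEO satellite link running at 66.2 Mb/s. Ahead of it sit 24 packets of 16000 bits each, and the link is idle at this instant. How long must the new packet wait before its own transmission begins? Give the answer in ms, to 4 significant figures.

Each queued packet: L/R = 16000/66200000 = 0.241692 ms.
24 queued → 5.8006 ms.
Queuing delay = 5.801 ms.

5.801 ms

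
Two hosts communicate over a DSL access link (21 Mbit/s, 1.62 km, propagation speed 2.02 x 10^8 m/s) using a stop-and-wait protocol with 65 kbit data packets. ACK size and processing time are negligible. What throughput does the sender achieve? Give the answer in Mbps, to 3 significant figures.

t_tx = L/R = 65000/21000000 = 0.00309524 s.
t_prop = 1620/202000000 = 8.0198e-06 s; RTT = 1.60396e-05 s.
Cycle = t_tx + RTT = 0.00311128 s.
Throughput = L / cycle = 65000 / 0.00311128 = 20.9 Mbps.

20.9 Mbps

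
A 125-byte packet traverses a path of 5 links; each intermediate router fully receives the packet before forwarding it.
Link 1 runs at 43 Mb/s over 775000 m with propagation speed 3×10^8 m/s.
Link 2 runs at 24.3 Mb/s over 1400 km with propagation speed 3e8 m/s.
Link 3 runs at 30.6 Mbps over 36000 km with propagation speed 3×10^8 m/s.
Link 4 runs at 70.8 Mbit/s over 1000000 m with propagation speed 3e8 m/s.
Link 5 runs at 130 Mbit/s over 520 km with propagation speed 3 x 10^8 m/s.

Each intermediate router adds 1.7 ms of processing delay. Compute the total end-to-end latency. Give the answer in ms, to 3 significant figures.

L = 125 × 8 = 1000 bits.
Transmission delays (L/R per hop): 0.0232558, 0.0411523, 0.0326797, 0.0141243, 0.00769231 ms; sum = 0.118904 ms.
Propagation delays (d/s per hop): 2.58333, 4.66667, 120, 3.33333, 1.73333 ms; sum = 132.317 ms.
Processing at 4 router(s): 4 × 1.7 ms = 6.8 ms.
End-to-end = 139 ms.

139 ms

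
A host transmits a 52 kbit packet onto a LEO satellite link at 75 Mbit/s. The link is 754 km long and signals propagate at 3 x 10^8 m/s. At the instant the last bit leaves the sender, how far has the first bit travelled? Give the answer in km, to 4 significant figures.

t_tx = L/R = 52000/75000000 = 0.000693333 s.
Distance = s × t_tx = 300000000 × 0.000693333 = 208.0 km.

208.0 km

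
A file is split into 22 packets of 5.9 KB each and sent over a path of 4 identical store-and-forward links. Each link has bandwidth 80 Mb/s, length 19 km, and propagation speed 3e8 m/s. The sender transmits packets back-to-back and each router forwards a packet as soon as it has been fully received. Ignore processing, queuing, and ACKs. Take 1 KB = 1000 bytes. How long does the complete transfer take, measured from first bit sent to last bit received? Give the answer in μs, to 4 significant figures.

Per-hop transmission t_tx = L/R = 47200/80000000 = 590 μs.
Per-hop propagation t_prop = 19000/300000000 = 63.3333 μs.
Pipeline fill: first packet needs 4·t_tx to clear all hops; remaining 21 packets each add one t_tx.
Total = (4+22-1)·t_tx + 4·t_prop = 25·590 + 4·63.3333 = 15000 μs.

15000 μs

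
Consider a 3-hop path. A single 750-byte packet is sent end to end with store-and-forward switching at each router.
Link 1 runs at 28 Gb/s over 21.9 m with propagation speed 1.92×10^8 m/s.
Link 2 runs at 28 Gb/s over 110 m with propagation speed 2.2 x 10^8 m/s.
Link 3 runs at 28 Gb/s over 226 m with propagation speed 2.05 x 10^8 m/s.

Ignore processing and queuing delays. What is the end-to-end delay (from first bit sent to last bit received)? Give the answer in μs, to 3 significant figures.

L = 750 × 8 = 6000 bits.
Transmission delay per hop = L/R = 6000/28000000000 = 0.214286 μs; 3 hops → 0.642857 μs.
Propagation delays (d/s per hop): 0.114063, 0.5, 1.10244 μs; sum = 1.7165 μs.
End-to-end = 2.36 μs.

2.36 μs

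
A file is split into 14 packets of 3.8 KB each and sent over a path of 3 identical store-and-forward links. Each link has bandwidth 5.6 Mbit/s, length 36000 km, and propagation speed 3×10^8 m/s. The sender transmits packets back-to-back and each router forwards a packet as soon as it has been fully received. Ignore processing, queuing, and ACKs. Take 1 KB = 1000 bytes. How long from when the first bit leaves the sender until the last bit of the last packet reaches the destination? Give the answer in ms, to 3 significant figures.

Per-hop transmission t_tx = L/R = 30400/5600000 = 5.42857 ms.
Per-hop propagation t_prop = 36000000/300000000 = 120 ms.
Pipeline fill: first packet needs 3·t_tx to clear all hops; remaining 13 packets each add one t_tx.
Total = (3+14-1)·t_tx + 3·t_prop = 16·5.42857 + 3·120 = 447 ms.

447 ms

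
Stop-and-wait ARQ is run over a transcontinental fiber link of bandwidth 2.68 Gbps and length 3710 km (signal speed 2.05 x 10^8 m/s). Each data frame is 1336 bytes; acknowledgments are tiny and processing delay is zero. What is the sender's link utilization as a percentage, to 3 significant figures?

t_tx = L/R = 10688/2680000000 = 3.98806e-06 s.
t_prop = 3710000/2.05e+08 = 0.0180976 s; RTT = 0.0361951 s.
Cycle = t_tx + RTT = 0.0361991 s.
Utilization = t_tx / cycle = 3.98806e-06/0.0361991 = 0.0110 %.

0.0110 %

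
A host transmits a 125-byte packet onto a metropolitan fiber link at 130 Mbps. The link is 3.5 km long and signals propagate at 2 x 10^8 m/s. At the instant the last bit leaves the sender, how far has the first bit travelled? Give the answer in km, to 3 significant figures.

1.54 km

t_tx = L/R = 1000/130000000 = 7.69231e-06 s.
Distance = s × t_tx = 200000000 × 7.69231e-06 = 1.54 km.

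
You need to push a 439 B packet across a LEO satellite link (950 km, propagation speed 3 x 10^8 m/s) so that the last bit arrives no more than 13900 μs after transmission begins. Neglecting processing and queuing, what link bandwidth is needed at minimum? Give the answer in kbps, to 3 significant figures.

327 kbps

L = 3512 bits.
Propagation delay = 950000 / 300000000 = 3166.67 μs.
Transmission budget = 13900 − 3166.67 = 10733.3 μs.
R ≥ L / t_tx = 3512 bits / 0.0107333 s = 327 kbps.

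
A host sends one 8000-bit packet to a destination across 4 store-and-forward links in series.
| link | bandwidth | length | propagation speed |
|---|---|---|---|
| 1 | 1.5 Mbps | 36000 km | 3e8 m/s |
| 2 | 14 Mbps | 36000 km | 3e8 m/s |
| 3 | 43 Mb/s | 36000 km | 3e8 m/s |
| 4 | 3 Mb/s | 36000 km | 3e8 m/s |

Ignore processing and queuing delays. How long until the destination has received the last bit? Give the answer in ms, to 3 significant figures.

489 ms

Transmission delays (L/R per hop): 5.33333, 0.571429, 0.186047, 2.66667 ms; sum = 8.75748 ms.
Propagation delays (d/s per hop): 120, 120, 120, 120 ms; sum = 480 ms.
End-to-end = 489 ms.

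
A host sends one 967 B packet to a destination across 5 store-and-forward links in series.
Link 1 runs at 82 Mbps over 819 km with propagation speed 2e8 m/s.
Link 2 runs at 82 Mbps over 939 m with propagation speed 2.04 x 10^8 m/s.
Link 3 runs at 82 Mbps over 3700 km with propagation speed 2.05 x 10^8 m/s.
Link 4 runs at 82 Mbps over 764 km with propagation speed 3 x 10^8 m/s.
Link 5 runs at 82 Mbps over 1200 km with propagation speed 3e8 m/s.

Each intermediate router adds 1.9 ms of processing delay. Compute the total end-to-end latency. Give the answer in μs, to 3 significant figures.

36800 μs

L = 967 × 8 = 7736 bits.
Transmission delay per hop = L/R = 7736/82000000 = 94.3415 μs; 5 hops → 471.707 μs.
Propagation delays (d/s per hop): 4095, 4.60294, 18048.8, 2546.67, 4000 μs; sum = 28695.1 μs.
Processing at 4 router(s): 4 × 1.9 ms = 7600 μs.
End-to-end = 36800 μs.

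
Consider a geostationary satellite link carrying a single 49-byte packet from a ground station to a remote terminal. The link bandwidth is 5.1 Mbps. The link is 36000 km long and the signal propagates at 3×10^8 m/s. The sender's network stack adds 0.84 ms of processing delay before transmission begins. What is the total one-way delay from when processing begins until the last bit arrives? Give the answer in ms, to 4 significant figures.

L = 49 × 8 = 392 bits.
Transmission delay = L/R = 392 / 5100000 = 0.0768627 ms.
Propagation delay = d/s = 36000000 m / 300000000 m/s = 120 ms.
Plus processing delay 0.84 ms = 0.84 ms.
Total = 120.9 ms.

120.9 ms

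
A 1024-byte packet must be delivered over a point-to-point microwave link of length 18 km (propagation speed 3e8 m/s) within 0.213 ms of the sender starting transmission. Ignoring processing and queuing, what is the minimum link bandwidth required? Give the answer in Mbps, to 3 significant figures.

53.5 Mbps

L = 8192 bits.
Propagation delay = 18000 / 300000000 = 0.06 ms.
Transmission budget = 0.213 − 0.06 = 0.153 ms.
R ≥ L / t_tx = 8192 bits / 0.000153 s = 53.5 Mbps.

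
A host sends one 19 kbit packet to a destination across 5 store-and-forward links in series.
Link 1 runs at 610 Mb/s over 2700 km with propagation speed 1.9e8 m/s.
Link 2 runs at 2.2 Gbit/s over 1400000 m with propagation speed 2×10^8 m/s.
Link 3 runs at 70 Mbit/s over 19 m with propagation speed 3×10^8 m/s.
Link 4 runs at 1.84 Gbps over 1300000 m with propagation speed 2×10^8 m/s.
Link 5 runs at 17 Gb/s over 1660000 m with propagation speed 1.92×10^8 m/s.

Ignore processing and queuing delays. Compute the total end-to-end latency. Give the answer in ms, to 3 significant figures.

L = 19000 bits.
Transmission delays (L/R per hop): 0.0311475, 0.00863636, 0.271429, 0.0103261, 0.00111765 ms; sum = 0.322656 ms.
Propagation delays (d/s per hop): 14.2105, 7, 6.33333e-05, 6.5, 8.64583 ms; sum = 36.3564 ms.
End-to-end = 36.7 ms.

36.7 ms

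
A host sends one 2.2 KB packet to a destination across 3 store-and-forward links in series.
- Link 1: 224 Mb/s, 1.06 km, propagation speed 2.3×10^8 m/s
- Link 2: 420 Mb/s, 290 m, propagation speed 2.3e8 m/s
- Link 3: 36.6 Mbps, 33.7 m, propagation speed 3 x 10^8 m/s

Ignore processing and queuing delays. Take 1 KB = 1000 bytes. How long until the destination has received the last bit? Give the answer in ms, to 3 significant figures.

0.607 ms

L = 17600 bits.
Transmission delays (L/R per hop): 0.0785714, 0.0419048, 0.480874 ms; sum = 0.601351 ms.
Propagation delays (d/s per hop): 0.0046087, 0.00126087, 0.000112333 ms; sum = 0.0059819 ms.
End-to-end = 0.607 ms.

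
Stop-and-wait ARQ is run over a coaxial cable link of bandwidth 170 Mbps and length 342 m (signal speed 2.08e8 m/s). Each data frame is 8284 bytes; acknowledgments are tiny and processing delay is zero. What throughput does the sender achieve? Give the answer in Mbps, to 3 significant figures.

t_tx = L/R = 66272/170000000 = 0.000389835 s.
t_prop = 342/208000000 = 1.64423e-06 s; RTT = 3.28846e-06 s.
Cycle = t_tx + RTT = 0.000393124 s.
Throughput = L / cycle = 66272 / 0.000393124 = 169 Mbps.

169 Mbps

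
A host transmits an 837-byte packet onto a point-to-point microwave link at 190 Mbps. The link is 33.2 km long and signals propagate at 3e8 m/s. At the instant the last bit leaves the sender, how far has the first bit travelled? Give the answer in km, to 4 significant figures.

t_tx = L/R = 6696/190000000 = 3.52421e-05 s.
Distance = s × t_tx = 300000000 × 3.52421e-05 = 10.57 km.

10.57 km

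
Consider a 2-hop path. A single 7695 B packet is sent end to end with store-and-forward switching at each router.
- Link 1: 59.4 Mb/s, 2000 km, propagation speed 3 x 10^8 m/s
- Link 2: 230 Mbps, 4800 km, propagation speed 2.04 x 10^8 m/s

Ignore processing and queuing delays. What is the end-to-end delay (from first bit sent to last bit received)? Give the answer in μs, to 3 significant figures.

31500 μs

L = 7695 × 8 = 61560 bits.
Transmission delays (L/R per hop): 1036.36, 267.652 μs; sum = 1304.02 μs.
Propagation delays (d/s per hop): 6666.67, 23529.4 μs; sum = 30196.1 μs.
End-to-end = 31500 μs.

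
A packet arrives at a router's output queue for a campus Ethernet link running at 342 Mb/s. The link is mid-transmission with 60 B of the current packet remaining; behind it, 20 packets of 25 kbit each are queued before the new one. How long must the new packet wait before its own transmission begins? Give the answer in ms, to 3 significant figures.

1.46 ms

Each queued packet: L/R = 25000/342000000 = 0.0730994 ms.
20 queued → 1.46199 ms.
Plus remaining 480 bits of current packet: 0.00140351 ms.
Queuing delay = 1.46 ms.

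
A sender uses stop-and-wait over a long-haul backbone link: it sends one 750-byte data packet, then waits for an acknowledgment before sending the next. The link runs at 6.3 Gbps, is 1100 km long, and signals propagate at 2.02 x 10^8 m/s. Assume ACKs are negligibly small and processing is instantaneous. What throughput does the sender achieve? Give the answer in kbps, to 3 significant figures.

t_tx = L/R = 6000/6300000000 = 9.52381e-07 s.
t_prop = 1100000/202000000 = 0.00544554 s; RTT = 0.0108911 s.
Cycle = t_tx + RTT = 0.010892 s.
Throughput = L / cycle = 6000 / 0.010892 = 551 kbps.

551 kbps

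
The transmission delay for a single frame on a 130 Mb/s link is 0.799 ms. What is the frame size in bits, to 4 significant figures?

L = R × t_tx = 130000000 b/s × 0.000799 s = 103870 bits.

103900 bits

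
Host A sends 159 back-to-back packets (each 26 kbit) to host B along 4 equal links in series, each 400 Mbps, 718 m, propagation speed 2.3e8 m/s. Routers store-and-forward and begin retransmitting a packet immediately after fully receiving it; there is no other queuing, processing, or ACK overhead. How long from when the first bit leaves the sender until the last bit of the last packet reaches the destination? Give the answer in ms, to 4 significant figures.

Per-hop transmission t_tx = L/R = 26000/400000000 = 0.065 ms.
Per-hop propagation t_prop = 718/2.3e+08 = 0.00312174 ms.
Pipeline fill: first packet needs 4·t_tx to clear all hops; remaining 158 packets each add one t_tx.
Total = (4+159-1)·t_tx + 4·t_prop = 162·0.065 + 4·0.00312174 = 10.54 ms.

10.54 ms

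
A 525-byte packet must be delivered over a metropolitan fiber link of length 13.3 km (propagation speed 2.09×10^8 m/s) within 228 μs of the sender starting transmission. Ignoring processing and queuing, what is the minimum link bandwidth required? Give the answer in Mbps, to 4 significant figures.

25.55 Mbps

L = 4200 bits.
Propagation delay = 13300 / 209000000 = 63.6364 μs.
Transmission budget = 228 − 63.6364 = 164.364 μs.
R ≥ L / t_tx = 4200 bits / 0.000164364 s = 25.55 Mbps.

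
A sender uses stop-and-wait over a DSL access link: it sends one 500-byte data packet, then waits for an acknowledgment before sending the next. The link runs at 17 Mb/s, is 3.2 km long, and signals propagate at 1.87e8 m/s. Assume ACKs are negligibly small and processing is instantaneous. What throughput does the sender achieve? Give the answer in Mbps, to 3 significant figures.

t_tx = L/R = 4000/17000000 = 0.000235294 s.
t_prop = 3200/187000000 = 1.71123e-05 s; RTT = 3.42246e-05 s.
Cycle = t_tx + RTT = 0.000269519 s.
Throughput = L / cycle = 4000 / 0.000269519 = 14.8 Mbps.

14.8 Mbps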